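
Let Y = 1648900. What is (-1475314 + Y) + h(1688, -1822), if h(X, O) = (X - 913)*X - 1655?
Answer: 1480131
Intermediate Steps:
h(X, O) = -1655 + X*(-913 + X) (h(X, O) = (-913 + X)*X - 1655 = X*(-913 + X) - 1655 = -1655 + X*(-913 + X))
(-1475314 + Y) + h(1688, -1822) = (-1475314 + 1648900) + (-1655 + 1688² - 913*1688) = 173586 + (-1655 + 2849344 - 1541144) = 173586 + 1306545 = 1480131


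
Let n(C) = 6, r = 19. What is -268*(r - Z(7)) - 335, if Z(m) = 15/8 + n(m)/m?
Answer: -65727/14 ≈ -4694.8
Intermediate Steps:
Z(m) = 15/8 + 6/m
-268*(r - Z(7)) - 335 = -268*(19 - (15/8 + 6/7)) - 335 = -268*(19 - 1*153/56) - 335 = -268*(19 - 153/56) - 335 = -268*911/56 - 335 = -61037/14 - 335 = -65727/14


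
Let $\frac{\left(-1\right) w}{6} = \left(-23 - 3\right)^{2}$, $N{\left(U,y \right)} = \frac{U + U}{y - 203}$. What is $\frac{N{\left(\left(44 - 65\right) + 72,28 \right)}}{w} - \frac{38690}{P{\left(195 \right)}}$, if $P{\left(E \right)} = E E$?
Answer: $- \frac{1083167}{1064700} \approx -1.0173$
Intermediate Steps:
$N{\left(U,y \right)} = \frac{2 U}{-203 + y}$
$P{\left(E \right)} = E^{2}$
$w = -4056$ ($w = - 6 \left(-23 - 3\right)^{2} = - 6 \left(-26\right)^{2} = \left(-6\right) 676 = -4056$)
$\frac{N{\left(\left(44 - 65\right) + 72,28 \right)}}{w} - \frac{38690}{P{\left(195 \right)}} = \frac{2 \left(\left(44 - 65\right) + 72\right) \frac{1}{-203 + 28}}{-4056} - \frac{38690}{195^{2}} = \frac{2 \left(-21 + 72\right)}{-175} \left(- \frac{1}{4056}\right) - \frac{38690}{38025} = 2 \cdot 51 \left(- \frac{1}{175}\right) \left(- \frac{1}{4056}\right) - \frac{7738}{7605} = \left(- \frac{102}{175}\right) \left(- \frac{1}{4056}\right) - \frac{7738}{7605} = \frac{17}{118300} - \frac{7738}{7605} = - \frac{1083167}{1064700}$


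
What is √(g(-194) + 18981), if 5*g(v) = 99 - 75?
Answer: √474645/5 ≈ 137.79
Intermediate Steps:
g(v) = 24/5 (g(v) = (99 - 75)/5 = (⅕)*24 = 24/5)
√(g(-194) + 18981) = √(24/5 + 18981) = √(94929/5) = √474645/5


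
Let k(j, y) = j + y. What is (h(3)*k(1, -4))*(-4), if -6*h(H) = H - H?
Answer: 0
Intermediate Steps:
h(H) = 0 (h(H) = -(H - H)/6 = -⅙*0 = 0)
(h(3)*k(1, -4))*(-4) = (0*(1 - 4))*(-4) = (0*(-3))*(-4) = 0*(-4) = 0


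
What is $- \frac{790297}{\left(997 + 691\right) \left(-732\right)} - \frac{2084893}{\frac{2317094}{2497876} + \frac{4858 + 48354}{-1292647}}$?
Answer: $- \frac{4158991173129382125455227}{1768331840020527648} \approx -2.3519 \cdot 10^{6}$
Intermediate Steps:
$- \frac{790297}{\left(997 + 691\right) \left(-732\right)} - \frac{2084893}{\frac{2317094}{2497876} + \frac{4858 + 48354}{-1292647}} = - \frac{790297}{1688 \left(-732\right)} - \frac{2084893}{2317094 \cdot \frac{1}{2497876} + 53212 \left(- \frac{1}{1292647}\right)} = - \frac{790297}{-1235616} - \frac{2084893}{\frac{1158547}{1248938} - \frac{53212}{1292647}} = \left(-790297\right) \left(- \frac{1}{1235616}\right) - \frac{2084893}{\frac{1431133815053}{1614435958886}} = \frac{790297}{1235616} - \frac{3365926229629709198}{1431133815053} = - \frac{4158991173129382125455227}{1768331840020527648}$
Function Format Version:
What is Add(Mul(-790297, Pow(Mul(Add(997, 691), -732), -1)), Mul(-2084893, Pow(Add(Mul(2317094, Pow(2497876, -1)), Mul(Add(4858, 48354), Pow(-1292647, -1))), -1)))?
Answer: Rational(-4158991173129382125455227, 1768331840020527648) ≈ -2.3519e+6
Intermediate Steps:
Add(Mul(-790297, Pow(Mul(Add(997, 691), -732), -1)), Mul(-2084893, Pow(Add(Mul(2317094, Pow(2497876, -1)), Mul(Add(4858, 48354), Pow(-1292647, -1))), -1))) = Add(Mul(-790297, Pow(Mul(1688, -732), -1)), Mul(-2084893, Pow(Add(Mul(2317094, Rational(1, 2497876)), Mul(53212, Rational(-1, 1292647))), -1))) = Add(Mul(-790297, Pow(-1235616, -1)), Mul(-2084893, Pow(Add(Rational(1158547, 1248938), Rational(-53212, 1292647)), -1))) = Add(Mul(-790297, Rational(-1, 1235616)), Mul(-2084893, Pow(Rational(1431133815053, 1614435958886), -1))) = Add(Rational(790297, 1235616), Mul(-2084893, Rational(1614435958886, 1431133815053))) = Add(Rational(790297, 1235616), Rational(-3365926229629709198, 1431133815053)) = Rational(-4158991173129382125455227, 1768331840020527648)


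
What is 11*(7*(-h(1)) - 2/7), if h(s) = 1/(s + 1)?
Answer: -583/14 ≈ -41.643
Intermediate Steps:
h(s) = 1/(1 + s)
11*(7*(-h(1)) - 2/7) = 11*(7*(-1/(1 + 1)) - 2/7) = 11*(7*(-1/2) - 2*⅐) = 11*(7*(-1*½) - 2/7) = 11*(7*(-½) - 2/7) = 11*(-7/2 - 2/7) = 11*(-53/14) = -583/14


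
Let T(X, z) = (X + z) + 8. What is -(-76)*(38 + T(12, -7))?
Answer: 3876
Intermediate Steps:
T(X, z) = 8 + X + z
-(-76)*(38 + T(12, -7)) = -(-76)*(38 + (8 + 12 - 7)) = -(-76)*(38 + 13) = -(-76)*51 = -1*(-3876) = 3876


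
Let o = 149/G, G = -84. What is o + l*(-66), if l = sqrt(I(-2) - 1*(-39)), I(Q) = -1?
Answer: -149/84 - 66*sqrt(38) ≈ -408.63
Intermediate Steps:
o = -149/84 (o = 149/(-84) = 149*(-1/84) = -149/84 ≈ -1.7738)
l = sqrt(38) (l = sqrt(-1 - 1*(-39)) = sqrt(-1 + 39) = sqrt(38) ≈ 6.1644)
o + l*(-66) = -149/84 + sqrt(38)*(-66) = -149/84 - 66*sqrt(38)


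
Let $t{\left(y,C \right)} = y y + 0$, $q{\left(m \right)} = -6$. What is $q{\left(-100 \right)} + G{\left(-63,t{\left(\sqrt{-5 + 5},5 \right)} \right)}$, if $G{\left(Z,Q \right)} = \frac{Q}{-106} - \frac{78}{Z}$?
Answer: $- \frac{100}{21} \approx -4.7619$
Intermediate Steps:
$t{\left(y,C \right)} = y^{2}$ ($t{\left(y,C \right)} = y^{2} + 0 = y^{2}$)
$G{\left(Z,Q \right)} = - \frac{78}{Z} - \frac{Q}{106}$ ($G{\left(Z,Q \right)} = Q \left(- \frac{1}{106}\right) - \frac{78}{Z} = - \frac{Q}{106} - \frac{78}{Z} = - \frac{78}{Z} - \frac{Q}{106}$)
$q{\left(-100 \right)} + G{\left(-63,t{\left(\sqrt{-5 + 5},5 \right)} \right)} = -6 - \left(0 - \frac{26}{21}\right) = -6 - \left(- \frac{26}{21} + \frac{\left(\sqrt{0}\right)^{2}}{106}\right) = -6 + \left(\frac{26}{21} - \frac{0^{2}}{106}\right) = -6 + \left(\frac{26}{21} - 0\right) = -6 + \left(\frac{26}{21} + 0\right) = -6 + \frac{26}{21} = - \frac{100}{21}$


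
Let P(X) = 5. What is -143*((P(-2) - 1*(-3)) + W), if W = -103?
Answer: 13585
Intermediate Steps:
-143*((P(-2) - 1*(-3)) + W) = -143*((5 - 1*(-3)) - 103) = -143*((5 + 3) - 103) = -143*(8 - 103) = -143*(-95) = 13585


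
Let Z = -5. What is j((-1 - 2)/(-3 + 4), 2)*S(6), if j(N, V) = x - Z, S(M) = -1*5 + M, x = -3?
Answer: 2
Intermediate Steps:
S(M) = -5 + M
j(N, V) = 2 (j(N, V) = -3 - 1*(-5) = -3 + 5 = 2)
j((-1 - 2)/(-3 + 4), 2)*S(6) = 2*(-5 + 6) = 2*1 = 2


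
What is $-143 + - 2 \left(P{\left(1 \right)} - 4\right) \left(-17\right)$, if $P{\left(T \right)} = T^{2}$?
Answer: $-245$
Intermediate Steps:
$-143 + - 2 \left(P{\left(1 \right)} - 4\right) \left(-17\right) = -143 + - 2 \left(1^{2} - 4\right) \left(-17\right) = -143 + - 2 \left(1 - 4\right) \left(-17\right) = -143 + \left(-2\right) \left(-3\right) \left(-17\right) = -143 + 6 \left(-17\right) = -143 - 102 = -245$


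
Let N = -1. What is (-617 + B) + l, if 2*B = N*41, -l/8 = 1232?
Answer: -20987/2 ≈ -10494.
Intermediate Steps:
l = -9856 (l = -8*1232 = -9856)
B = -41/2 (B = (-1*41)/2 = (½)*(-41) = -41/2 ≈ -20.500)
(-617 + B) + l = (-617 - 41/2) - 9856 = -1275/2 - 9856 = -20987/2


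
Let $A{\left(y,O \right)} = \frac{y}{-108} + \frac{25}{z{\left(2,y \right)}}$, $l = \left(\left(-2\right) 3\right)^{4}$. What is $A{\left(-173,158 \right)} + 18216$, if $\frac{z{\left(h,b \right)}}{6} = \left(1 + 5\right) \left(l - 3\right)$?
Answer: $\frac{211998239}{11637} \approx 18218.0$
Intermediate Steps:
$l = 1296$ ($l = \left(-6\right)^{4} = 1296$)
$z{\left(h,b \right)} = 46548$ ($z{\left(h,b \right)} = 6 \left(1 + 5\right) \left(1296 - 3\right) = 6 \cdot 6 \cdot 1293 = 6 \cdot 7758 = 46548$)
$A{\left(y,O \right)} = \frac{25}{46548} - \frac{y}{108}$ ($A{\left(y,O \right)} = \frac{y}{-108} + \frac{25}{46548} = y \left(- \frac{1}{108}\right) + 25 \cdot \frac{1}{46548} = - \frac{y}{108} + \frac{25}{46548} = \frac{25}{46548} - \frac{y}{108}$)
$A{\left(-173,158 \right)} + 18216 = \left(\frac{25}{46548} - - \frac{173}{108}\right) + 18216 = \left(\frac{25}{46548} + \frac{173}{108}\right) + 18216 = \frac{18647}{11637} + 18216 = \frac{211998239}{11637}$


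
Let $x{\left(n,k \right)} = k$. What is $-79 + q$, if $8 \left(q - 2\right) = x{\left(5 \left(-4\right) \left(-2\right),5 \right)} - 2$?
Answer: $- \frac{613}{8} \approx -76.625$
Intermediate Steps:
$q = \frac{19}{8}$ ($q = 2 + \frac{5 - 2}{8} = 2 + \frac{1}{8} \cdot 3 = 2 + \frac{3}{8} = \frac{19}{8} \approx 2.375$)
$-79 + q = -79 + \frac{19}{8} = - \frac{613}{8}$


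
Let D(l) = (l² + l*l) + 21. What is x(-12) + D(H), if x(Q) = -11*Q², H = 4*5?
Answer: -763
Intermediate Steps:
H = 20
D(l) = 21 + 2*l² (D(l) = (l² + l²) + 21 = 2*l² + 21 = 21 + 2*l²)
x(-12) + D(H) = -11*(-12)² + (21 + 2*20²) = -11*144 + (21 + 2*400) = -1584 + (21 + 800) = -1584 + 821 = -763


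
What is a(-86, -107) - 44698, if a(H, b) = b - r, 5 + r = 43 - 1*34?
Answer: -44809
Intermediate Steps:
r = 4 (r = -5 + (43 - 1*34) = -5 + (43 - 34) = -5 + 9 = 4)
a(H, b) = -4 + b (a(H, b) = b - 1*4 = b - 4 = -4 + b)
a(-86, -107) - 44698 = (-4 - 107) - 44698 = -111 - 44698 = -44809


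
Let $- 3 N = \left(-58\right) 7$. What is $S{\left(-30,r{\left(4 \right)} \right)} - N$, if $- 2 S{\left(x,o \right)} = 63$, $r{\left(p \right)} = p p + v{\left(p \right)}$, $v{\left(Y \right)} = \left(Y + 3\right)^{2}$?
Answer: $- \frac{1001}{6} \approx -166.83$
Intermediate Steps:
$v{\left(Y \right)} = \left(3 + Y\right)^{2}$
$r{\left(p \right)} = p^{2} + \left(3 + p\right)^{2}$ ($r{\left(p \right)} = p p + \left(3 + p\right)^{2} = p^{2} + \left(3 + p\right)^{2}$)
$S{\left(x,o \right)} = - \frac{63}{2}$ ($S{\left(x,o \right)} = \left(- \frac{1}{2}\right) 63 = - \frac{63}{2}$)
$N = \frac{406}{3}$ ($N = - \frac{\left(-58\right) 7}{3} = \left(- \frac{1}{3}\right) \left(-406\right) = \frac{406}{3} \approx 135.33$)
$S{\left(-30,r{\left(4 \right)} \right)} - N = - \frac{63}{2} - \frac{406}{3} = - \frac{1001}{6}$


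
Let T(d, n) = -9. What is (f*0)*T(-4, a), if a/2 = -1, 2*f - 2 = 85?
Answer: 0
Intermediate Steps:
f = 87/2 (f = 1 + (½)*85 = 1 + 85/2 = 87/2 ≈ 43.500)
a = -2 (a = 2*(-1) = -2)
(f*0)*T(-4, a) = ((87/2)*0)*(-9) = 0*(-9) = 0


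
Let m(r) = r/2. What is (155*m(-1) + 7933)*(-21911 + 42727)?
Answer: 163520088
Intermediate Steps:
m(r) = r/2 (m(r) = r*(½) = r/2)
(155*m(-1) + 7933)*(-21911 + 42727) = (155*((½)*(-1)) + 7933)*(-21911 + 42727) = (155*(-½) + 7933)*20816 = (-155/2 + 7933)*20816 = (15711/2)*20816 = 163520088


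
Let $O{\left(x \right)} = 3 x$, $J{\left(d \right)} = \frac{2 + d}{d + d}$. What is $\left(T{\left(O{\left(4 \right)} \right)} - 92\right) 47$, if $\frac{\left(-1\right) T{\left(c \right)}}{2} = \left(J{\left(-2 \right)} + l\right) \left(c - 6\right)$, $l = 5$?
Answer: $-7144$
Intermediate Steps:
$J{\left(d \right)} = \frac{2 + d}{2 d}$
$T{\left(c \right)} = 60 - 10 c$ ($T{\left(c \right)} = - 2 \left(\frac{2 - 2}{2 \left(-2\right)} + 5\right) \left(c - 6\right) = - 2 \left(\frac{1}{2} \left(- \frac{1}{2}\right) 0 + 5\right) \left(-6 + c\right) = - 2 \left(0 + 5\right) \left(-6 + c\right) = - 2 \cdot 5 \left(-6 + c\right) = - 2 \left(-30 + 5 c\right) = 60 - 10 c$)
$\left(T{\left(O{\left(4 \right)} \right)} - 92\right) 47 = \left(\left(60 - 10 \cdot 3 \cdot 4\right) - 92\right) 47 = \left(\left(60 - 120\right) - 92\right) 47 = \left(-60 - 92\right) 47 = \left(-152\right) 47 = -7144$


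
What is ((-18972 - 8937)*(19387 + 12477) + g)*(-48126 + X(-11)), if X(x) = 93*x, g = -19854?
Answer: 43708806792270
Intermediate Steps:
((-18972 - 8937)*(19387 + 12477) + g)*(-48126 + X(-11)) = ((-18972 - 8937)*(19387 + 12477) - 19854)*(-48126 + 93*(-11)) = (-27909*31864 - 19854)*(-48126 - 1023) = (-889292376 - 19854)*(-49149) = -889312230*(-49149) = 43708806792270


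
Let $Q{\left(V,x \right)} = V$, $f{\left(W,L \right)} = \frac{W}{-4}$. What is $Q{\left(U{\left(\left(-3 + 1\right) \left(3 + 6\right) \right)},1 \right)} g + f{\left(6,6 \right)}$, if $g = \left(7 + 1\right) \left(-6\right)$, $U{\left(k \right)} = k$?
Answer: $\frac{1725}{2} \approx 862.5$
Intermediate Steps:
$f{\left(W,L \right)} = - \frac{W}{4}$ ($f{\left(W,L \right)} = W \left(- \frac{1}{4}\right) = - \frac{W}{4}$)
$g = -48$ ($g = 8 \left(-6\right) = -48$)
$Q{\left(U{\left(\left(-3 + 1\right) \left(3 + 6\right) \right)},1 \right)} g + f{\left(6,6 \right)} = \left(-3 + 1\right) \left(3 + 6\right) \left(-48\right) - \frac{3}{2} = \left(-2\right) 9 \left(-48\right) - \frac{3}{2} = \left(-18\right) \left(-48\right) - \frac{3}{2} = 864 - \frac{3}{2} = \frac{1725}{2}$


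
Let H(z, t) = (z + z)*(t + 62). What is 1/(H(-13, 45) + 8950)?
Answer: 1/6168 ≈ 0.00016213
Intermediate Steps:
H(z, t) = 2*z*(62 + t) (H(z, t) = (2*z)*(62 + t) = 2*z*(62 + t))
1/(H(-13, 45) + 8950) = 1/(2*(-13)*(62 + 45) + 8950) = 1/(2*(-13)*107 + 8950) = 1/(-2782 + 8950) = 1/6168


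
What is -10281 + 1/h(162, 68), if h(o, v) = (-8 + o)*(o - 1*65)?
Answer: -153577577/14938 ≈ -10281.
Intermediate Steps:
h(o, v) = (-65 + o)*(-8 + o) (h(o, v) = (-8 + o)*(o - 65) = (-8 + o)*(-65 + o) = (-65 + o)*(-8 + o))
-10281 + 1/h(162, 68) = -10281 + 1/(520 + 162² - 73*162) = -10281 + 1/(520 + 26244 - 11826) = -10281 + 1/14938 = -153577577/14938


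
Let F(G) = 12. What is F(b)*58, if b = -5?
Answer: 696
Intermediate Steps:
F(b)*58 = 12*58 = 696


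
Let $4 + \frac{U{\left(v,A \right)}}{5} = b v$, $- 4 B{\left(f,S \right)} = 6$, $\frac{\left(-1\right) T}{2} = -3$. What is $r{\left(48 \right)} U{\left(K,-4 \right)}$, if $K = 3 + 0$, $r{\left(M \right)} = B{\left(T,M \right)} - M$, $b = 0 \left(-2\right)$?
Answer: $990$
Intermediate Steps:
$T = 6$ ($T = \left(-2\right) \left(-3\right) = 6$)
$B{\left(f,S \right)} = - \frac{3}{2}$ ($B{\left(f,S \right)} = \left(- \frac{1}{4}\right) 6 = - \frac{3}{2}$)
$b = 0$
$r{\left(M \right)} = - \frac{3}{2} - M$
$K = 3$
$U{\left(v,A \right)} = -20$ ($U{\left(v,A \right)} = -20 + 5 \cdot 0 v = -20 + 5 \cdot 0 = -20 + 0 = -20$)
$r{\left(48 \right)} U{\left(K,-4 \right)} = \left(- \frac{3}{2} - 48\right) \left(-20\right) = \left(- \frac{99}{2}\right) \left(-20\right) = 990$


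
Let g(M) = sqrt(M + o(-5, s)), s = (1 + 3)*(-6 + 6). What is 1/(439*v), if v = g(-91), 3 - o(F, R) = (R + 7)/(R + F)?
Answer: -I*sqrt(2165)/190087 ≈ -0.00024478*I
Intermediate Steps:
s = 0 (s = 4*0 = 0)
o(F, R) = 3 - (7 + R)/(F + R) (o(F, R) = 3 - (R + 7)/(R + F) = 3 - (7 + R)/(F + R))
g(M) = sqrt(22/5 + M) (g(M) = sqrt(M + (-7 + 2*0 + 3*(-5))/(-5 + 0)) = sqrt(M + (-7 + 0 - 15)/(-5)) = sqrt(M - 1/5*(-22)) = sqrt(M + 22/5) = sqrt(22/5 + M))
v = I*sqrt(2165)/5 (v = sqrt(110 + 25*(-91))/5 = sqrt(110 - 2275)/5 = sqrt(-2165)/5 = (I*sqrt(2165))/5 = I*sqrt(2165)/5 ≈ 9.3059*I)
1/(439*v) = 1/(439*((I*sqrt(2165)/5))) = (-I*sqrt(2165)/433)/439 = -I*sqrt(2165)/190087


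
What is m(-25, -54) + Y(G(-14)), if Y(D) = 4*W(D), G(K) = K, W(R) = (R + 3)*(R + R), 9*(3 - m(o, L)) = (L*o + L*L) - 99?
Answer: 772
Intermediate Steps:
m(o, L) = 14 - L²/9 - L*o/9 (m(o, L) = 3 - ((L*o + L*L) - 99)/9 = 3 - ((L*o + L²) - 99)/9 = 3 - ((L² + L*o) - 99)/9 = 3 - (-99 + L² + L*o)/9 = 3 + (11 - L²/9 - L*o/9) = 14 - L²/9 - L*o/9)
W(R) = 2*R*(3 + R) (W(R) = (3 + R)*(2*R) = 2*R*(3 + R))
Y(D) = 8*D*(3 + D) (Y(D) = 4*(2*D*(3 + D)) = 8*D*(3 + D))
m(-25, -54) + Y(G(-14)) = (14 - ⅑*(-54)² - ⅑*(-54)*(-25)) + 8*(-14)*(3 - 14) = (14 - ⅑*2916 - 150) + 8*(-14)*(-11) = (14 - 324 - 150) + 1232 = -460 + 1232 = 772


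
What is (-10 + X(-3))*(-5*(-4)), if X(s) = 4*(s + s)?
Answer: -680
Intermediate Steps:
X(s) = 8*s (X(s) = 4*(2*s) = 8*s)
(-10 + X(-3))*(-5*(-4)) = (-10 + 8*(-3))*(-5*(-4)) = (-10 - 24)*20 = -34*20 = -680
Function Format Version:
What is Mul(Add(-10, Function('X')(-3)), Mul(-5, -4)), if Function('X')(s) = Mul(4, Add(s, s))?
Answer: -680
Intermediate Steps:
Function('X')(s) = Mul(8, s) (Function('X')(s) = Mul(4, Mul(2, s)) = Mul(8, s))
Mul(Add(-10, Function('X')(-3)), Mul(-5, -4)) = Mul(Add(-10, Mul(8, -3)), Mul(-5, -4)) = Mul(Add(-10, -24), 20) = Mul(-34, 20) = -680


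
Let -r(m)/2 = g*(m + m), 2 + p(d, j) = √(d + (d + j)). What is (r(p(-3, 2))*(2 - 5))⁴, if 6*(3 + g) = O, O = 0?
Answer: -107495424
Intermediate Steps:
g = -3 (g = -3 + (⅙)*0 = -3 + 0 = -3)
p(d, j) = -2 + √(j + 2*d) (p(d, j) = -2 + √(d + (d + j)) = -2 + √(j + 2*d))
r(m) = 12*m (r(m) = -(-6)*(m + m) = -(-6)*2*m = -(-12)*m = 12*m)
(r(p(-3, 2))*(2 - 5))⁴ = ((12*(-2 + √(2 + 2*(-3))))*(2 - 5))⁴ = ((12*(-2 + √(2 - 6)))*(-3))⁴ = ((12*(-2 + √(-4)))*(-3))⁴ = ((12*(-2 + 2*I))*(-3))⁴ = ((-24 + 24*I)*(-3))⁴ = (72 - 72*I)⁴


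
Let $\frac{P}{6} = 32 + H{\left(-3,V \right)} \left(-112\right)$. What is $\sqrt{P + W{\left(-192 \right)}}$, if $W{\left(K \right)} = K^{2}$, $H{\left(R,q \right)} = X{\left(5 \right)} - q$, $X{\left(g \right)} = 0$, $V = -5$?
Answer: $36 \sqrt{26} \approx 183.56$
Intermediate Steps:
$H{\left(R,q \right)} = - q$ ($H{\left(R,q \right)} = 0 - q = - q$)
$P = -3168$ ($P = 6 \left(32 + \left(-1\right) \left(-5\right) \left(-112\right)\right) = 6 \left(32 + 5 \left(-112\right)\right) = 6 \left(32 - 560\right) = 6 \left(-528\right) = -3168$)
$\sqrt{P + W{\left(-192 \right)}} = \sqrt{-3168 + \left(-192\right)^{2}} = \sqrt{-3168 + 36864} = \sqrt{33696} = 36 \sqrt{26}$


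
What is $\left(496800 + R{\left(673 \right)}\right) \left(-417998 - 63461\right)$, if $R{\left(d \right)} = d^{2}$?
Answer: $-457255574611$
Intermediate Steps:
$\left(496800 + R{\left(673 \right)}\right) \left(-417998 - 63461\right) = \left(496800 + 673^{2}\right) \left(-417998 - 63461\right) = \left(496800 + 452929\right) \left(-481459\right) = 949729 \left(-481459\right) = -457255574611$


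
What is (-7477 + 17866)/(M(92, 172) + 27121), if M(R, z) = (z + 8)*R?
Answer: 10389/43681 ≈ 0.23784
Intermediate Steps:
M(R, z) = R*(8 + z) (M(R, z) = (8 + z)*R = R*(8 + z))
(-7477 + 17866)/(M(92, 172) + 27121) = (-7477 + 17866)/(92*(8 + 172) + 27121) = 10389/(92*180 + 27121) = 10389/(16560 + 27121) = 10389/43681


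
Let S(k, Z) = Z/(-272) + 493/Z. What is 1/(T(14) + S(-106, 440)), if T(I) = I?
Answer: 7480/101001 ≈ 0.074059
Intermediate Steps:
S(k, Z) = 493/Z - Z/272 (S(k, Z) = Z*(-1/272) + 493/Z = -Z/272 + 493/Z = 493/Z - Z/272)
1/(T(14) + S(-106, 440)) = 1/(14 + (493/440 - 1/272*440)) = 1/(14 + (493*(1/440) - 55/34)) = 1/(14 + (493/440 - 55/34)) = 1/(14 - 3719/7480) = 1/(101001/7480) = 7480/101001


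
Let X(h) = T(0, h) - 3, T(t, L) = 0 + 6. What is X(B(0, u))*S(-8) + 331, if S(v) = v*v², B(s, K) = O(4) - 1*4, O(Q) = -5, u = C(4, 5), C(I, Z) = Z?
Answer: -1205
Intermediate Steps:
u = 5
T(t, L) = 6
B(s, K) = -9 (B(s, K) = -5 - 1*4 = -5 - 4 = -9)
X(h) = 3 (X(h) = 6 - 3 = 3)
S(v) = v³
X(B(0, u))*S(-8) + 331 = 3*(-8)³ + 331 = 3*(-512) + 331 = -1536 + 331 = -1205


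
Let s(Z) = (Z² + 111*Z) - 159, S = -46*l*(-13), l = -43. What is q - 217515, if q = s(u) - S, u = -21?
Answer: -193850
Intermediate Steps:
S = -25714 (S = -46*(-43)*(-13) = 1978*(-13) = -25714)
s(Z) = -159 + Z² + 111*Z
q = 23665 (q = (-159 + (-21)² + 111*(-21)) - 1*(-25714) = (-159 + 441 - 2331) + 25714 = -2049 + 25714 = 23665)
q - 217515 = 23665 - 217515 = -193850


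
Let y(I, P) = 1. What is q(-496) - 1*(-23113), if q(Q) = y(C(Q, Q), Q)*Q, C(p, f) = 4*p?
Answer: 22617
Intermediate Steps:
q(Q) = Q (q(Q) = 1*Q = Q)
q(-496) - 1*(-23113) = -496 - 1*(-23113) = -496 + 23113 = 22617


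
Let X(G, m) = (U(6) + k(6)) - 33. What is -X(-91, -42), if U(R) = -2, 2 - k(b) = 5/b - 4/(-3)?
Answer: 211/6 ≈ 35.167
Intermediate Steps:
k(b) = 2/3 - 5/b (k(b) = 2 - (5/b - 4/(-3)) = 2 - (5/b - 4*(-1/3)) = 2 - (5/b + 4/3) = 2 - (4/3 + 5/b) = 2 + (-4/3 - 5/b) = 2/3 - 5/b)
X(G, m) = -211/6 (X(G, m) = (-2 + (2/3 - 5/6)) - 33 = (-2 - 1/6) - 33 = -13/6 - 33 = -211/6)
-X(-91, -42) = -1*(-211/6) = 211/6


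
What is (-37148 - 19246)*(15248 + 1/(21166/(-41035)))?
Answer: -9099119256201/10583 ≈ -8.5979e+8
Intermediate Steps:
(-37148 - 19246)*(15248 + 1/(21166/(-41035))) = -56394*(15248 + 1/(21166*(-1/41035))) = -56394*(15248 + 1/(-21166/41035)) = -56394*(15248 - 41035/21166) = -56394*322698133/21166 = -9099119256201/10583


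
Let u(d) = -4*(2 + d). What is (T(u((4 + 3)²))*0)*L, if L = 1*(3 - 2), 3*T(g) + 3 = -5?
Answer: 0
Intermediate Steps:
u(d) = -8 - 4*d
T(g) = -8/3 (T(g) = -1 + (⅓)*(-5) = -1 - 5/3 = -8/3)
L = 1 (L = 1*1 = 1)
(T(u((4 + 3)²))*0)*L = -8/3*0*1 = 0*1 = 0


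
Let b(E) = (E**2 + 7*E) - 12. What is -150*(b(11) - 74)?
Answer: -16800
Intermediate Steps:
b(E) = -12 + E**2 + 7*E
-150*(b(11) - 74) = -150*((-12 + 11**2 + 7*11) - 74) = -150*((-12 + 121 + 77) - 74) = -150*(186 - 74) = -150*112 = -16800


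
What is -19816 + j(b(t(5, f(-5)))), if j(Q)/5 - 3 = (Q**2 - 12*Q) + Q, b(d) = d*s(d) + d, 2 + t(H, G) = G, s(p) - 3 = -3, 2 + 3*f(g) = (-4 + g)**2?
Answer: -163609/9 ≈ -18179.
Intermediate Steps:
f(g) = -2/3 + (-4 + g)**2/3
s(p) = 0 (s(p) = 3 - 3 = 0)
t(H, G) = -2 + G
b(d) = d (b(d) = d*0 + d = 0 + d = d)
j(Q) = 15 - 55*Q + 5*Q**2 (j(Q) = 15 + 5*((Q**2 - 12*Q) + Q) = 15 + 5*(Q**2 - 11*Q) = 15 + (-55*Q + 5*Q**2) = 15 - 55*Q + 5*Q**2)
-19816 + j(b(t(5, f(-5)))) = -19816 + (15 - 55*(-2 + (-2/3 + (-4 - 5)**2/3)) + 5*(-2 + (-2/3 + (-4 - 5)**2/3))**2) = -19816 + (15 - 55*(-2 + (-2/3 + (1/3)*(-9)**2)) + 5*(-2 + (-2/3 + (1/3)*(-9)**2))**2) = -19816 + (15 - 55*(-2 + (-2/3 + (1/3)*81)) + 5*(-2 + (-2/3 + (1/3)*81))**2) = -19816 + (15 - 55*(-2 + (-2/3 + 27)) + 5*(-2 + (-2/3 + 27))**2) = -19816 + (15 - 55*(-2 + 79/3) + 5*(-2 + 79/3)**2) = -19816 + (15 - 55*73/3 + 5*(73/3)**2) = -19816 + (15 - 4015/3 + 5*(5329/9)) = -19816 + (15 - 4015/3 + 26645/9) = -19816 + 14735/9 = -163609/9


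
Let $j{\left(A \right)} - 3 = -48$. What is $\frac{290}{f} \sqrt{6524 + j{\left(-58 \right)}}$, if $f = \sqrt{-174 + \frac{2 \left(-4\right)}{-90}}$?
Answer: $- \frac{435 i \sqrt{253523270}}{3913} \approx - 1770.1 i$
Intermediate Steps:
$j{\left(A \right)} = -45$ ($j{\left(A \right)} = 3 - 48 = -45$)
$f = \frac{i \sqrt{39130}}{15}$ ($f = \sqrt{-174 - - \frac{4}{45}} = \sqrt{-174 + \frac{4}{45}} = \sqrt{- \frac{7826}{45}} = \frac{i \sqrt{39130}}{15} \approx 13.188 i$)
$\frac{290}{f} \sqrt{6524 + j{\left(-58 \right)}} = \frac{290}{\frac{1}{15} i \sqrt{39130}} \sqrt{6524 - 45} = 290 \left(- \frac{3 i \sqrt{39130}}{7826}\right) \sqrt{6479} = - \frac{435 i \sqrt{39130}}{3913} \sqrt{6479} = - \frac{435 i \sqrt{253523270}}{3913}$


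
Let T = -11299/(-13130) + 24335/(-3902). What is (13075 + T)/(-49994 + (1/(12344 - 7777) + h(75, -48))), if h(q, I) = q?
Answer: -382257582963427/1460020287949340 ≈ -0.26182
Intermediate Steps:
T = -68857463/12808315 (T = -11299*(-1/13130) + 24335*(-1/3902) = 11299/13130 - 24335/3902 = -68857463/12808315 ≈ -5.3760)
(13075 + T)/(-49994 + (1/(12344 - 7777) + h(75, -48))) = (13075 - 68857463/12808315)/(-49994 + (1/(12344 - 7777) + 75)) = 167399861162/(12808315*(-49994 + (1/4567 + 75))) = 167399861162/(12808315*(-49994 + 342526/4567)) = 167399861162/(12808315*(-227980072/4567)) = (167399861162/12808315)*(-4567/227980072) = -382257582963427/1460020287949340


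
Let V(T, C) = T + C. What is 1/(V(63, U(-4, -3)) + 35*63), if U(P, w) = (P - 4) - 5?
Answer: 1/2255 ≈ 0.00044346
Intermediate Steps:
U(P, w) = -9 + P (U(P, w) = (-4 + P) - 5 = -9 + P)
V(T, C) = C + T
1/(V(63, U(-4, -3)) + 35*63) = 1/(((-9 - 4) + 63) + 35*63) = 1/((-13 + 63) + 2205) = 1/(50 + 2205) = 1/2255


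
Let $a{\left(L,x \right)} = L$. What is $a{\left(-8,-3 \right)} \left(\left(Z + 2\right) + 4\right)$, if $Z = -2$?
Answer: $-32$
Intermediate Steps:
$a{\left(-8,-3 \right)} \left(\left(Z + 2\right) + 4\right) = - 8 \left(\left(-2 + 2\right) + 4\right) = - 8 \left(0 + 4\right) = \left(-8\right) 4 = -32$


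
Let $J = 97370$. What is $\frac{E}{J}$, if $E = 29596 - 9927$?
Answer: $\frac{1513}{7490} \approx 0.202$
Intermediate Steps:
$E = 19669$ ($E = 29596 - 9927 = 19669$)
$\frac{E}{J} = \frac{19669}{97370} = 19669 \cdot \frac{1}{97370} = \frac{1513}{7490}$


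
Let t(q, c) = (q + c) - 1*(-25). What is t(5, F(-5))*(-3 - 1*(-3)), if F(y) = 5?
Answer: 0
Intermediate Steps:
t(q, c) = 25 + c + q (t(q, c) = (c + q) + 25 = 25 + c + q)
t(5, F(-5))*(-3 - 1*(-3)) = (25 + 5 + 5)*(-3 - 1*(-3)) = 35*(-3 + 3) = 35*0 = 0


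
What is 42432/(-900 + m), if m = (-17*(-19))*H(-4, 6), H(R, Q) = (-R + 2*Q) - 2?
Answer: 21216/1811 ≈ 11.715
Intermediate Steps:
H(R, Q) = -2 - R + 2*Q
m = 4522 (m = (-17*(-19))*(-2 - 1*(-4) + 2*6) = 323*(-2 + 4 + 12) = 323*14 = 4522)
42432/(-900 + m) = 42432/(-900 + 4522) = 42432/3622 = 42432*(1/3622) = 21216/1811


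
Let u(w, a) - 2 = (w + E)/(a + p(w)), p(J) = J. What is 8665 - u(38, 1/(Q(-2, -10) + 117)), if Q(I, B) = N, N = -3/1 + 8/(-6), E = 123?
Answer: 111239143/12847 ≈ 8658.8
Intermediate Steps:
N = -13/3 (N = -3*1 + 8*(-⅙) = -3 - 4/3 = -13/3 ≈ -4.3333)
Q(I, B) = -13/3
u(w, a) = 2 + (123 + w)/(a + w) (u(w, a) = 2 + (w + 123)/(a + w) = 2 + (123 + w)/(a + w))
8665 - u(38, 1/(Q(-2, -10) + 117)) = 8665 - (123 + 2/(-13/3 + 117) + 3*38)/(1/(-13/3 + 117) + 38) = 8665 - (123 + 2/(338/3) + 114)/(1/(338/3) + 38) = 8665 - (123 + 2*(3/338) + 114)/(3/338 + 38) = 8665 - (123 + 3/169 + 114)/12847/338 = 8665 - 338*40056/(12847*169) = 8665 - 1*80112/12847 = 8665 - 80112/12847 = 111239143/12847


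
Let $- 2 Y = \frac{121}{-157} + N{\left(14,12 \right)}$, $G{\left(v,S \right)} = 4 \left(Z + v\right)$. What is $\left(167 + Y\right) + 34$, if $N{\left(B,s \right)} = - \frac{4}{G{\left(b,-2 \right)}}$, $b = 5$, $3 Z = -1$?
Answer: $\frac{885761}{4396} \approx 201.49$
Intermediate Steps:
$Z = - \frac{1}{3}$ ($Z = \frac{1}{3} \left(-1\right) = - \frac{1}{3} \approx -0.33333$)
$G{\left(v,S \right)} = - \frac{4}{3} + 4 v$ ($G{\left(v,S \right)} = 4 \left(- \frac{1}{3} + v\right) = - \frac{4}{3} + 4 v$)
$N{\left(B,s \right)} = - \frac{3}{14}$ ($N{\left(B,s \right)} = - \frac{4}{- \frac{4}{3} + 4 \cdot 5} = - \frac{4}{- \frac{4}{3} + 20} = - \frac{4}{\frac{56}{3}} = \left(-4\right) \frac{3}{56} = - \frac{3}{14}$)
$Y = \frac{2165}{4396}$ ($Y = - \frac{\frac{121}{-157} - \frac{3}{14}}{2} = - \frac{121 \left(- \frac{1}{157}\right) - \frac{3}{14}}{2} = - \frac{- \frac{121}{157} - \frac{3}{14}}{2} = \left(- \frac{1}{2}\right) \left(- \frac{2165}{2198}\right) = \frac{2165}{4396} \approx 0.49249$)
$\left(167 + Y\right) + 34 = \left(167 + \frac{2165}{4396}\right) + 34 = \frac{736297}{4396} + 34 = \frac{885761}{4396}$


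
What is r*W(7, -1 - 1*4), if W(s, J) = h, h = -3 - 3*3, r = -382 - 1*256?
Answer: 7656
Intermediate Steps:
r = -638 (r = -382 - 256 = -638)
h = -12 (h = -3 - 9 = -12)
W(s, J) = -12
r*W(7, -1 - 1*4) = -638*(-12) = 7656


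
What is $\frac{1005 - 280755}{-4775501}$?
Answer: $\frac{279750}{4775501} \approx 0.05858$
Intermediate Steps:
$\frac{1005 - 280755}{-4775501} = \left(1005 - 280755\right) \left(- \frac{1}{4775501}\right) = \left(-279750\right) \left(- \frac{1}{4775501}\right) = \frac{279750}{4775501}$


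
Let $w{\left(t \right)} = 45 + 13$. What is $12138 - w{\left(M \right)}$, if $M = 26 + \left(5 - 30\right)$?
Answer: $12080$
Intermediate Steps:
$M = 1$ ($M = 26 - 25 = 1$)
$w{\left(t \right)} = 58$
$12138 - w{\left(M \right)} = 12138 - 58 = 12080$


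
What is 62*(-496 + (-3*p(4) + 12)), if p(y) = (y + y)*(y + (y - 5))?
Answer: -34472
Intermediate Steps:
p(y) = 2*y*(-5 + 2*y) (p(y) = (2*y)*(y + (-5 + y)) = (2*y)*(-5 + 2*y) = 2*y*(-5 + 2*y))
62*(-496 + (-3*p(4) + 12)) = 62*(-496 + (-6*4*(-5 + 2*4) + 12)) = 62*(-496 + (-6*4*(-5 + 8) + 12)) = 62*(-496 + (-6*4*3 + 12)) = 62*(-496 + (-3*24 + 12)) = 62*(-496 + (-72 + 12)) = 62*(-496 - 60) = 62*(-556) = -34472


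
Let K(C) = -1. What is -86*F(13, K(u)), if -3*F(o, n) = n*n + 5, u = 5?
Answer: 172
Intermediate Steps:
F(o, n) = -5/3 - n²/3 (F(o, n) = -(n*n + 5)/3 = -(n² + 5)/3 = -(5 + n²)/3 = -5/3 - n²/3)
-86*F(13, K(u)) = -86*(-5/3 - ⅓*(-1)²) = -86*(-5/3 - ⅓*1) = -86*(-5/3 - ⅓) = -86*(-2) = 172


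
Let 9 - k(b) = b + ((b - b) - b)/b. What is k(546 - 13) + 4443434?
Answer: 4442911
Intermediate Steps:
k(b) = 10 - b (k(b) = 9 - (b + ((b - b) - b)/b) = 9 - (b + (0 - b)/b) = 9 - (b + (-b)/b) = 9 - (b - 1) = 9 - (-1 + b) = 9 + (1 - b) = 10 - b)
k(546 - 13) + 4443434 = (10 - (546 - 13)) + 4443434 = (10 - 1*533) + 4443434 = (10 - 533) + 4443434 = -523 + 4443434 = 4442911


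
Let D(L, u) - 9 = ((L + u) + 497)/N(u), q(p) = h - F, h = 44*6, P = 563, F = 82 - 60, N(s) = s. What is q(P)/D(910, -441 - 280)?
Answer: 24926/829 ≈ 30.068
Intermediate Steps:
F = 22
h = 264
q(p) = 242 (q(p) = 264 - 1*22 = 264 - 22 = 242)
D(L, u) = 9 + (497 + L + u)/u (D(L, u) = 9 + ((L + u) + 497)/u = 9 + (497 + L + u)/u)
q(P)/D(910, -441 - 280) = 242/(((497 + 910 + 10*(-441 - 280))/(-441 - 280))) = 242/(((497 + 910 + 10*(-721))/(-721))) = 242/((-(497 + 910 - 7210)/721)) = 242/((-1/721*(-5803))) = 242/(829/103) = 242*(103/829) = 24926/829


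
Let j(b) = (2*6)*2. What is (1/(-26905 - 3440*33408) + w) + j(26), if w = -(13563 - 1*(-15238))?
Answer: -29173137275521/1013765760 ≈ -28777.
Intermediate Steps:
j(b) = 24 (j(b) = 12*2 = 24)
w = -28801 (w = -(13563 + 15238) = -1*28801 = -28801)
(1/(-26905 - 3440*33408) + w) + j(26) = (1/(-26905 - 3440*33408) - 28801) + 24 = ((1/33408)/(-30345) - 28801) + 24 = (-1/30345*1/33408 - 28801) + 24 = (-1/1013765760 - 28801) + 24 = -29197467653761/1013765760 + 24 = -29173137275521/1013765760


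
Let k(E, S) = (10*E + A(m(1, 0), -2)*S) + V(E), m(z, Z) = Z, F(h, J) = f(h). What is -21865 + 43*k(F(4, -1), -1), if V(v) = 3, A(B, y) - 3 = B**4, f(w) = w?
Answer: -20145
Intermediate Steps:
F(h, J) = h
A(B, y) = 3 + B**4
k(E, S) = 3 + 3*S + 10*E (k(E, S) = (10*E + (3 + 0**4)*S) + 3 = (10*E + (3 + 0)*S) + 3 = (10*E + 3*S) + 3 = (3*S + 10*E) + 3 = 3 + 3*S + 10*E)
-21865 + 43*k(F(4, -1), -1) = -21865 + 43*(3 + 3*(-1) + 10*4) = -21865 + 43*(3 - 3 + 40) = -21865 + 43*40 = -21865 + 1720 = -20145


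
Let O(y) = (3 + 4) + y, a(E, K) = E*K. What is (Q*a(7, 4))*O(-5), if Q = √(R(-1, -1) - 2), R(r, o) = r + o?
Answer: 112*I ≈ 112.0*I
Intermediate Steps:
R(r, o) = o + r
O(y) = 7 + y
Q = 2*I (Q = √((-1 - 1) - 2) = √(-2 - 2) = √(-4) = 2*I ≈ 2.0*I)
(Q*a(7, 4))*O(-5) = ((2*I)*(7*4))*(7 - 5) = ((2*I)*28)*2 = (56*I)*2 = 112*I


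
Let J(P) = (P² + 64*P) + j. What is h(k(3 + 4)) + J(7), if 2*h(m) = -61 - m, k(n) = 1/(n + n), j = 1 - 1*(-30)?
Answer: 13929/28 ≈ 497.46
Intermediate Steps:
j = 31 (j = 1 + 30 = 31)
k(n) = 1/(2*n)
h(m) = -61/2 - m/2 (h(m) = (-61 - m)/2 = -61/2 - m/2)
J(P) = 31 + P² + 64*P (J(P) = (P² + 64*P) + 31 = 31 + P² + 64*P)
h(k(3 + 4)) + J(7) = (-61/2 - 1/(4*(3 + 4))) + (31 + 7² + 64*7) = (-61/2 - 1/(4*7)) + (31 + 49 + 448) = (-61/2 - 1/(4*7)) + 528 = (-61/2 - ½*1/14) + 528 = (-61/2 - 1/28) + 528 = -855/28 + 528 = 13929/28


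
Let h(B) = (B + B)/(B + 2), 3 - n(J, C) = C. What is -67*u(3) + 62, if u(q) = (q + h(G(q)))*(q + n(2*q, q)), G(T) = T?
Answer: -3911/5 ≈ -782.20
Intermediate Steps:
n(J, C) = 3 - C
h(B) = 2*B/(2 + B) (h(B) = (2*B)/(2 + B) = 2*B/(2 + B))
u(q) = 3*q + 6*q/(2 + q) (u(q) = (q + 2*q/(2 + q))*(q + (3 - q)) = (q + 2*q/(2 + q))*3 = 3*q + 6*q/(2 + q))
-67*u(3) + 62 = -201*3*(4 + 3)/(2 + 3) + 62 = -201*3*7/5 + 62 = -67*63/5 + 62 = -4221/5 + 62 = -3911/5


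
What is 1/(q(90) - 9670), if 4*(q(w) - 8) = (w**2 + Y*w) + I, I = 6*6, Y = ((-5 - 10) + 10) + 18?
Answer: -2/14671 ≈ -0.00013632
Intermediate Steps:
Y = 13 (Y = (-15 + 10) + 18 = -5 + 18 = 13)
I = 36
q(w) = 17 + w**2/4 + 13*w/4 (q(w) = 8 + ((w**2 + 13*w) + 36)/4 = 8 + (36 + w**2 + 13*w)/4 = 8 + (9 + w**2/4 + 13*w/4) = 17 + w**2/4 + 13*w/4)
1/(q(90) - 9670) = 1/((17 + (1/4)*90**2 + (13/4)*90) - 9670) = 1/((17 + (1/4)*8100 + 585/2) - 9670) = 1/((17 + 2025 + 585/2) - 9670) = 1/(4669/2 - 9670) = 1/(-14671/2) = -2/14671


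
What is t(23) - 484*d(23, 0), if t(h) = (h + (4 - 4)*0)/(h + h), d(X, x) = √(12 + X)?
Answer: ½ - 484*√35 ≈ -2862.9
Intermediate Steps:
t(h) = ½ (t(h) = (h + 0*0)/((2*h)) = (h + 0)*(1/(2*h)) = h*(1/(2*h)) = ½)
t(23) - 484*d(23, 0) = ½ - 484*√(12 + 23) = ½ - 484*√35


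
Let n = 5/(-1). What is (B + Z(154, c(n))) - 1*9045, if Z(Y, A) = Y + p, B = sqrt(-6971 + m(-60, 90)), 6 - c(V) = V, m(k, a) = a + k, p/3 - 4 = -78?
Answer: -9113 + I*sqrt(6941) ≈ -9113.0 + 83.313*I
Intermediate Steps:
p = -222 (p = 12 + 3*(-78) = 12 - 234 = -222)
n = -5 (n = 5*(-1) = -5)
c(V) = 6 - V
B = I*sqrt(6941) (B = sqrt(-6971 + (90 - 60)) = sqrt(-6971 + 30) = sqrt(-6941) = I*sqrt(6941) ≈ 83.313*I)
Z(Y, A) = -222 + Y (Z(Y, A) = Y - 222 = -222 + Y)
(B + Z(154, c(n))) - 1*9045 = (I*sqrt(6941) + (-222 + 154)) - 1*9045 = (I*sqrt(6941) - 68) - 9045 = (-68 + I*sqrt(6941)) - 9045 = -9113 + I*sqrt(6941)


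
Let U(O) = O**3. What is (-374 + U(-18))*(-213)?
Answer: 1321878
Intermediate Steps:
(-374 + U(-18))*(-213) = (-374 + (-18)**3)*(-213) = (-374 - 5832)*(-213) = -6206*(-213) = 1321878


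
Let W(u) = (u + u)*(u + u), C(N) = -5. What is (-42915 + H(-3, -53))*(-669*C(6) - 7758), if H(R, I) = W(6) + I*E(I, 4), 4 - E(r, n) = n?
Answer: 188748423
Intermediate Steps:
E(r, n) = 4 - n
W(u) = 4*u² (W(u) = (2*u)*(2*u) = 4*u²)
H(R, I) = 144 (H(R, I) = 4*6² + I*(4 - 1*4) = 4*36 + I*(4 - 4) = 144 + I*0 = 144 + 0 = 144)
(-42915 + H(-3, -53))*(-669*C(6) - 7758) = (-42915 + 144)*(-669*(-5) - 7758) = -42771*(3345 - 7758) = -42771*(-4413) = 188748423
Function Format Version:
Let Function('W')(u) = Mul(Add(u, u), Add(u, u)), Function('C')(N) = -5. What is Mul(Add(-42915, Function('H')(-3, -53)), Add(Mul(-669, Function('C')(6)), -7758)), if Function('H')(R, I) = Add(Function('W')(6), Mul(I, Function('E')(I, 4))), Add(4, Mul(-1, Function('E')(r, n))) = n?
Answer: 188748423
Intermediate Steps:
Function('E')(r, n) = Add(4, Mul(-1, n))
Function('W')(u) = Mul(4, Pow(u, 2)) (Function('W')(u) = Mul(Mul(2, u), Mul(2, u)) = Mul(4, Pow(u, 2)))
Function('H')(R, I) = 144 (Function('H')(R, I) = Add(Mul(4, Pow(6, 2)), Mul(I, Add(4, Mul(-1, 4)))) = Add(Mul(4, 36), Mul(I, Add(4, -4))) = Add(144, Mul(I, 0)) = Add(144, 0) = 144)
Mul(Add(-42915, Function('H')(-3, -53)), Add(Mul(-669, Function('C')(6)), -7758)) = Mul(Add(-42915, 144), Add(Mul(-669, -5), -7758)) = Mul(-42771, Add(3345, -7758)) = Mul(-42771, -4413) = 188748423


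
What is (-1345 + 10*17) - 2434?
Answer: -3609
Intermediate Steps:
(-1345 + 10*17) - 2434 = (-1345 + 170) - 2434 = -1175 - 2434 = -3609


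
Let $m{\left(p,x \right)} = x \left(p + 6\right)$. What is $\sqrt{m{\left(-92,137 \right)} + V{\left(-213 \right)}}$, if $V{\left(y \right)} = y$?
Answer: $i \sqrt{11995} \approx 109.52 i$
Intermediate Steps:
$m{\left(p,x \right)} = x \left(6 + p\right)$
$\sqrt{m{\left(-92,137 \right)} + V{\left(-213 \right)}} = \sqrt{137 \left(6 - 92\right) - 213} = \sqrt{137 \left(-86\right) - 213} = \sqrt{-11782 - 213} = \sqrt{-11995} = i \sqrt{11995}$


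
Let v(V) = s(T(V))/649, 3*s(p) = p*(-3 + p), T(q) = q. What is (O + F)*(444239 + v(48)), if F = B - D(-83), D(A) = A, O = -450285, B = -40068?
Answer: -12850058307670/59 ≈ -2.1780e+11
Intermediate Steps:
s(p) = p*(-3 + p)/3 (s(p) = (p*(-3 + p))/3 = p*(-3 + p)/3)
v(V) = V*(-3 + V)/1947 (v(V) = (V*(-3 + V)/3)/649 = (V*(-3 + V)/3)*(1/649) = V*(-3 + V)/1947)
F = -39985 (F = -40068 - 1*(-83) = -40068 + 83 = -39985)
(O + F)*(444239 + v(48)) = (-450285 - 39985)*(444239 + (1/1947)*48*(-3 + 48)) = -490270*(444239 + (1/1947)*48*45) = -490270*(444239 + 720/649) = -490270*288311831/649 = -12850058307670/59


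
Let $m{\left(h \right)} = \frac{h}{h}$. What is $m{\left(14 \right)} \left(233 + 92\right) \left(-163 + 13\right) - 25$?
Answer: $-48775$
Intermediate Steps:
$m{\left(h \right)} = 1$
$m{\left(14 \right)} \left(233 + 92\right) \left(-163 + 13\right) - 25 = 1 \left(233 + 92\right) \left(-163 + 13\right) - 25 = 1 \cdot 325 \left(-150\right) - 25 = 1 \left(-48750\right) - 25 = -48750 - 25 = -48775$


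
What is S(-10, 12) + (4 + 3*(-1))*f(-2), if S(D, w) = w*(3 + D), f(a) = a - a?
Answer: -84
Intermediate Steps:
f(a) = 0
S(-10, 12) + (4 + 3*(-1))*f(-2) = 12*(3 - 10) + (4 + 3*(-1))*0 = 12*(-7) + (4 - 3)*0 = -84 + 1*0 = -84 + 0 = -84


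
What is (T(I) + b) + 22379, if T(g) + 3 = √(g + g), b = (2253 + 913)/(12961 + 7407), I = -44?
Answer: 227878767/10184 + 2*I*√22 ≈ 22376.0 + 9.3808*I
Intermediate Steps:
b = 1583/10184 (b = 3166/20368 = 3166*(1/20368) = 1583/10184 ≈ 0.15544)
T(g) = -3 + √2*√g (T(g) = -3 + √(g + g) = -3 + √(2*g) = -3 + √2*√g)
(T(I) + b) + 22379 = ((-3 + √2*√(-44)) + 1583/10184) + 22379 = ((-3 + √2*(2*I*√11)) + 1583/10184) + 22379 = ((-3 + 2*I*√22) + 1583/10184) + 22379 = (-28969/10184 + 2*I*√22) + 22379 = 227878767/10184 + 2*I*√22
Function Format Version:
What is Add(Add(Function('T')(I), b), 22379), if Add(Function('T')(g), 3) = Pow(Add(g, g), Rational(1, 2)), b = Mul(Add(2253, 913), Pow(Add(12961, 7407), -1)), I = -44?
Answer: Add(Rational(227878767, 10184), Mul(2, I, Pow(22, Rational(1, 2)))) ≈ Add(22376., Mul(9.3808, I))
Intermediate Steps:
b = Rational(1583, 10184) (b = Mul(3166, Pow(20368, -1)) = Mul(3166, Rational(1, 20368)) = Rational(1583, 10184) ≈ 0.15544)
Function('T')(g) = Add(-3, Mul(Pow(2, Rational(1, 2)), Pow(g, Rational(1, 2)))) (Function('T')(g) = Add(-3, Pow(Add(g, g), Rational(1, 2))) = Add(-3, Pow(Mul(2, g), Rational(1, 2))) = Add(-3, Mul(Pow(2, Rational(1, 2)), Pow(g, Rational(1, 2)))))
Add(Add(Function('T')(I), b), 22379) = Add(Add(Add(-3, Mul(Pow(2, Rational(1, 2)), Pow(-44, Rational(1, 2)))), Rational(1583, 10184)), 22379) = Add(Add(Add(-3, Mul(Pow(2, Rational(1, 2)), Mul(2, I, Pow(11, Rational(1, 2))))), Rational(1583, 10184)), 22379) = Add(Add(Add(-3, Mul(2, I, Pow(22, Rational(1, 2)))), Rational(1583, 10184)), 22379) = Add(Add(Rational(-28969, 10184), Mul(2, I, Pow(22, Rational(1, 2)))), 22379) = Add(Rational(227878767, 10184), Mul(2, I, Pow(22, Rational(1, 2))))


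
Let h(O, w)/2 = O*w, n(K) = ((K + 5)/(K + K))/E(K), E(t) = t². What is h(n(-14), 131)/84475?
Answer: 1179/231799400 ≈ 5.0863e-6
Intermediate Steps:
n(K) = (5 + K)/(2*K³) (n(K) = ((K + 5)/(K + K))/(K²) = ((5 + K)/((2*K)))/K² = ((5 + K)*(1/(2*K)))/K² = ((5 + K)/(2*K))/K² = (5 + K)/(2*K³))
h(O, w) = 2*O*w (h(O, w) = 2*(O*w) = 2*O*w)
h(n(-14), 131)/84475 = (2*((½)*(5 - 14)/(-14)³)*131)/84475 = (2*((½)*(-1/2744)*(-9))*131)*(1/84475) = (2*(9/5488)*131)*(1/84475) = (1179/2744)*(1/84475) = 1179/231799400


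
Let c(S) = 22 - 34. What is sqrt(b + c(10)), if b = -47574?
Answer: I*sqrt(47586) ≈ 218.14*I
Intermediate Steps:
c(S) = -12
sqrt(b + c(10)) = sqrt(-47574 - 12) = sqrt(-47586) = I*sqrt(47586)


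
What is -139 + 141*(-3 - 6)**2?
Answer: 11282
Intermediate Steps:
-139 + 141*(-3 - 6)**2 = -139 + 141*(-9)**2 = -139 + 141*81 = -139 + 11421 = 11282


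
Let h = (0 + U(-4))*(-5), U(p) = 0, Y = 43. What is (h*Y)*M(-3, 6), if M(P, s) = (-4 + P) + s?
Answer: 0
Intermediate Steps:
M(P, s) = -4 + P + s
h = 0 (h = (0 + 0)*(-5) = 0*(-5) = 0)
(h*Y)*M(-3, 6) = (0*43)*(-4 - 3 + 6) = 0*(-1) = 0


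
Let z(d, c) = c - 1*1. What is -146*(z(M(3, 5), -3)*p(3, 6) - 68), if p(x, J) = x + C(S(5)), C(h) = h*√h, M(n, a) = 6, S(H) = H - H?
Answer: 11680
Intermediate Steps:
S(H) = 0
z(d, c) = -1 + c (z(d, c) = c - 1 = -1 + c)
C(h) = h^(3/2)
p(x, J) = x (p(x, J) = x + 0^(3/2) = x + 0 = x)
-146*(z(M(3, 5), -3)*p(3, 6) - 68) = -146*((-1 - 3)*3 - 68) = -146*(-4*3 - 68) = -146*(-12 - 68) = -146*(-80) = 11680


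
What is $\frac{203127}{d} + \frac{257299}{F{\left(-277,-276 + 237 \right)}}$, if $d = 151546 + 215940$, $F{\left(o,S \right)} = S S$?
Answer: $\frac{94862736481}{558946206} \approx 169.72$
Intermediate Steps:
$F{\left(o,S \right)} = S^{2}$
$d = 367486$
$\frac{203127}{d} + \frac{257299}{F{\left(-277,-276 + 237 \right)}} = \frac{203127}{367486} + \frac{257299}{\left(-276 + 237\right)^{2}} = 203127 \cdot \frac{1}{367486} + \frac{257299}{\left(-39\right)^{2}} = \frac{203127}{367486} + \frac{257299}{1521} = \frac{94862736481}{558946206}$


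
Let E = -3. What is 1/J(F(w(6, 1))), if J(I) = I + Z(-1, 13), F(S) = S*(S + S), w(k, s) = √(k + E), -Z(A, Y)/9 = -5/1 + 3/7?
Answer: 7/330 ≈ 0.021212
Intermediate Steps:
Z(A, Y) = 288/7 (Z(A, Y) = -9*(-5/1 + 3/7) = -9*(-5*1 + 3*(⅐)) = -9*(-5 + 3/7) = -9*(-32/7) = 288/7)
w(k, s) = √(-3 + k) (w(k, s) = √(k - 3) = √(-3 + k))
F(S) = 2*S² (F(S) = S*(2*S) = 2*S²)
J(I) = 288/7 + I (J(I) = I + 288/7 = 288/7 + I)
1/J(F(w(6, 1))) = 1/(288/7 + 2*(√(-3 + 6))²) = 1/(288/7 + 2*(√3)²) = 1/(288/7 + 2*3) = 1/(288/7 + 6) = 1/(330/7) = 7/330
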